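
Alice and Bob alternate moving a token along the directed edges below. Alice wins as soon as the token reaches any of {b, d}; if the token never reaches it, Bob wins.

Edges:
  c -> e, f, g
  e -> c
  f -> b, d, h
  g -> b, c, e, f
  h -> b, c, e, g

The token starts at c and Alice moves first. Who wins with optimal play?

Track states (vertex, player-to-move).
A0 = {(b,Alice), (b,Bob), (d,Alice), (d,Bob)}
A1: add {(f,Alice), (g,Alice), (h,Alice)}.
A2: add {(f,Bob)}.
A3: add {(c,Alice)}.
(c,Alice) ∈ A3 ⇒ Alice forces the target.

Alice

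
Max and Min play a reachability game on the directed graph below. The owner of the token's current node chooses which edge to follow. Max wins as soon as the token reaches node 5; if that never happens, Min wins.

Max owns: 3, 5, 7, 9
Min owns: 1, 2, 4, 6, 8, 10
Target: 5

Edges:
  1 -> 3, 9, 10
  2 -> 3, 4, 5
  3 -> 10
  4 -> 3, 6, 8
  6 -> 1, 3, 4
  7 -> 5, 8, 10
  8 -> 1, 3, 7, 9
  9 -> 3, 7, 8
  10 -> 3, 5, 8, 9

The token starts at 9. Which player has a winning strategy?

A0 = {5}
A1: add {7} — 7 (Max) has 7→5.
A2: add {9} — 9 (Max) has 9→7.
A3 = A2; e.g. 1 (Min) can still go to 3. Fixed point.
9 ∈ A2, so Max can force the target.

Max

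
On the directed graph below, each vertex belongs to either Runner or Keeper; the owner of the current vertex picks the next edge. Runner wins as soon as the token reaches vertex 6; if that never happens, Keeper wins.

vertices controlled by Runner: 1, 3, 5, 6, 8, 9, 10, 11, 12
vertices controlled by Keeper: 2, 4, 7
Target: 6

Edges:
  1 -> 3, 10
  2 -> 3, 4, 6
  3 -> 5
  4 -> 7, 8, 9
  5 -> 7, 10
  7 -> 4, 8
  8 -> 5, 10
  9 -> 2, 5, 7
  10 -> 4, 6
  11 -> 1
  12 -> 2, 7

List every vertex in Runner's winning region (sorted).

1, 3, 5, 6, 8, 9, 10, 11

A0 = {6}
A1: add {10} — 10 (Runner) has 10→6.
A2: add {1, 5, 8} — 1 (Runner) has 1→10; 5 (Runner) has 5→10; 8 (Runner) has 8→10.
A3: add {3, 9, 11} — 3 (Runner) has 3→5; 9 (Runner) has 9→5; 11 (Runner) has 11→1.
A4 = A3; e.g. 2 (Keeper) can still go to 4. Fixed point.
Runner's winning region = {1, 3, 5, 6, 8, 9, 10, 11}.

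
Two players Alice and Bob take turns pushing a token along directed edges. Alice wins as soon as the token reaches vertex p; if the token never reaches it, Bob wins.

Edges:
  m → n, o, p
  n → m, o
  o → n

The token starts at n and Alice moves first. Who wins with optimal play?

Track states (vertex, player-to-move).
A0 = {(p,Alice), (p,Bob)}
A1: add {(m,Alice)}.
A2 = A1; e.g. (m,Bob) stays out. (n,Alice) never enters ⇒ Bob avoids the target.

Bob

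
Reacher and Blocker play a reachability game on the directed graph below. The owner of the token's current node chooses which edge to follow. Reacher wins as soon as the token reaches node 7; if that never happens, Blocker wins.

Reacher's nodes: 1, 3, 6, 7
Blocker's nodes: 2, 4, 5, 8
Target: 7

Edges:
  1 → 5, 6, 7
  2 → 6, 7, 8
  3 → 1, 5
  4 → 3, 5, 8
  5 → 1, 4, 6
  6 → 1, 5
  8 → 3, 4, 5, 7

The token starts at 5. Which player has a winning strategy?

A0 = {7}
A1: add {1} — 1 (Reacher) has 1→7.
A2: add {3, 6} — 3 (Reacher) has 3→1; 6 (Reacher) has 6→1.
A3 = A2; e.g. 2 (Blocker) can still go to 8. Fixed point.
5 never enters the attractor, so Blocker can avoid the target forever.

Blocker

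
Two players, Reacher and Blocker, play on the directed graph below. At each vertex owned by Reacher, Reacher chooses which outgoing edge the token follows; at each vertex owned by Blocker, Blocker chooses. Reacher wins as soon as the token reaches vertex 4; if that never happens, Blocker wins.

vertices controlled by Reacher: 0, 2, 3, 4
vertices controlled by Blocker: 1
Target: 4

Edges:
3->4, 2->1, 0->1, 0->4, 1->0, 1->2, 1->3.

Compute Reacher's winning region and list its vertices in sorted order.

A0 = {4}
A1: add {0, 3} — 0 (Reacher) has 0→4; 3 (Reacher) has 3→4.
A2 = A1; e.g. 1 (Blocker) can still go to 2. Fixed point.
Reacher's winning region = {0, 3, 4}.

0, 3, 4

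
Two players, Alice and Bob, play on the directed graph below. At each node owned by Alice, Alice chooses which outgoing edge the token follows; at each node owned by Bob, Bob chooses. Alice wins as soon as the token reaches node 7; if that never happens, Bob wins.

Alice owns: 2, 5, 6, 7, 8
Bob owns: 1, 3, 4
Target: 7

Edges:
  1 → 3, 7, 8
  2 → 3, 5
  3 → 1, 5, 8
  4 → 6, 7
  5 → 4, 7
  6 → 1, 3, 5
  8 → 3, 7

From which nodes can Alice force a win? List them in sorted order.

A0 = {7}
A1: add {5, 8} — 5 (Alice) has 5→7; 8 (Alice) has 8→7.
A2: add {2, 6} — 2 (Alice) has 2→5; 6 (Alice) has 6→5.
A3: add {4} — 4 (Bob): all of {6, 7} already in.
A4 = A3; e.g. 1 (Bob) can still go to 3. Fixed point.
Alice's winning region = {2, 4, 5, 6, 7, 8}.

2, 4, 5, 6, 7, 8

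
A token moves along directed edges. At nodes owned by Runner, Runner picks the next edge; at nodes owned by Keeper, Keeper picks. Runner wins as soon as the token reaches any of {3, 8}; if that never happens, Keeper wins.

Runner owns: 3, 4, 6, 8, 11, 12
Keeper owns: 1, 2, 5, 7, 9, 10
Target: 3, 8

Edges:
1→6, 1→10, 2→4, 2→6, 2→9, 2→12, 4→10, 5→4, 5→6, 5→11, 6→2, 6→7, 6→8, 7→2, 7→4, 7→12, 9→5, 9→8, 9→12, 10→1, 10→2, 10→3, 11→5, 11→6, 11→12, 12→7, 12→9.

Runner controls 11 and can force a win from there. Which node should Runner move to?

A0 = {3, 8}
A1: add {6} — 6 (Runner) has 6→8.
A2: add {11} — 11 (Runner) has 11→6.
A3 = A2; e.g. 1 (Keeper) can still go to 10. Fixed point.
From 11, successor 6 is in the attractor (rank 1); the other successors 5, 12 are not.

6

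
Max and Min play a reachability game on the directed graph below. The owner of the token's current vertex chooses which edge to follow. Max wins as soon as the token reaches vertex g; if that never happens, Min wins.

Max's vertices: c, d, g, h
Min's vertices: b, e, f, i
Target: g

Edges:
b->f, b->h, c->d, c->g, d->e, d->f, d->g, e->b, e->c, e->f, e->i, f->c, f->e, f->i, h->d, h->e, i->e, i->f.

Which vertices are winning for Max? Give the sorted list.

A0 = {g}
A1: add {c, d} — c (Max) has c→g; d (Max) has d→g.
A2: add {h} — h (Max) has h→d.
A3 = A2; e.g. b (Min) can still go to f. Fixed point.
Max's winning region = {c, d, g, h}.

c, d, g, h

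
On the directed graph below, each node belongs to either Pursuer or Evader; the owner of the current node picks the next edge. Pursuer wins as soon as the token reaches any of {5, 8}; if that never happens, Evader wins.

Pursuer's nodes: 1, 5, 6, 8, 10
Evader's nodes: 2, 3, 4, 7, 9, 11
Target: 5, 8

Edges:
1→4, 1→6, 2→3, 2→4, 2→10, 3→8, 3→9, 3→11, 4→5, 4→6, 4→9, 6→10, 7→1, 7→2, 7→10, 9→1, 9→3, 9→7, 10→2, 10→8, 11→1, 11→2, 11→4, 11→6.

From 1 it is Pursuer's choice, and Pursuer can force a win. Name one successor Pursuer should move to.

A0 = {5, 8}
A1: add {10} — 10 (Pursuer) has 10→8.
A2: add {6} — 6 (Pursuer) has 6→10.
A3: add {1} — 1 (Pursuer) has 1→6.
A4 = A3; e.g. 2 (Evader) can still go to 3. Fixed point.
From 1, successor 6 is in the attractor (rank 2); the other successor 4 is not.

6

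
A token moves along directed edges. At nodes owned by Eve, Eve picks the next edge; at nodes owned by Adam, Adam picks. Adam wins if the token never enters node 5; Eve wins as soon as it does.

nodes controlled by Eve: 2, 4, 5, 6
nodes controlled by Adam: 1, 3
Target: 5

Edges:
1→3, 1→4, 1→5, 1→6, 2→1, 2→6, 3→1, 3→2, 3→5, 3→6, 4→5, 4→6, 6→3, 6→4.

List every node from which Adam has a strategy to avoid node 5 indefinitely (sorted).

1, 3

A0 = {5}
A1: add {4} — 4 (Eve) has 4→5.
A2: add {6} — 6 (Eve) has 6→4.
A3: add {2} — 2 (Eve) has 2→6.
A4 = A3; e.g. 1 (Adam) can still go to 3. Fixed point.
Eve's attractor = {2, 4, 5, 6}; Adam avoids the target exactly from the complement.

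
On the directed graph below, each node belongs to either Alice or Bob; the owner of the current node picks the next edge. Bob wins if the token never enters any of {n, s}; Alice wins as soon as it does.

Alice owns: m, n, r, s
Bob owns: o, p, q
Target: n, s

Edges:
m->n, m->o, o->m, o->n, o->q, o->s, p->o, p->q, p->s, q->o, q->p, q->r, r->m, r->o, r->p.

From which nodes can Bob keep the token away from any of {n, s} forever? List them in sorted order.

o, p, q

A0 = {n, s}
A1: add {m} — m (Alice) has m→n.
A2: add {r} — r (Alice) has r→m.
A3 = A2; e.g. o (Bob) can still go to q. Fixed point.
Alice's attractor = {m, n, r, s}; Bob avoids the target exactly from the complement.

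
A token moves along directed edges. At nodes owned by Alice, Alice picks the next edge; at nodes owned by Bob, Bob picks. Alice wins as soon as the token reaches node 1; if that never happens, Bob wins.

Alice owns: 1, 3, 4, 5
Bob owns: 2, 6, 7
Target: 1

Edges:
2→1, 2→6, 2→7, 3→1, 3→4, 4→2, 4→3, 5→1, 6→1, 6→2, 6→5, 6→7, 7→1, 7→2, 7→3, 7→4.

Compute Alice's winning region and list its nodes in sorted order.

A0 = {1}
A1: add {3, 5} — 3 (Alice) has 3→1; 5 (Alice) has 5→1.
A2: add {4} — 4 (Alice) has 4→3.
A3 = A2; e.g. 2 (Bob) can still go to 6. Fixed point.
Alice's winning region = {1, 3, 4, 5}.

1, 3, 4, 5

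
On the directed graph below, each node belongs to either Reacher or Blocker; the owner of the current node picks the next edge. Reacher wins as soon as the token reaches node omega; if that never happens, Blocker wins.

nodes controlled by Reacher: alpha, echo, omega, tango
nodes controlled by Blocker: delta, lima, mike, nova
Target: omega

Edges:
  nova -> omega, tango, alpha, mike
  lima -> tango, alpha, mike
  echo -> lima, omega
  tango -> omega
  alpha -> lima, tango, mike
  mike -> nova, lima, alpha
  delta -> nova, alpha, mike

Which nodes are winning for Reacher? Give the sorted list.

A0 = {omega}
A1: add {echo, tango} — echo (Reacher) has echo→omega; tango (Reacher) has tango→omega.
A2: add {alpha} — alpha (Reacher) has alpha→tango.
A3 = A2; e.g. nova (Blocker) can still go to mike. Fixed point.
Reacher's winning region = {alpha, echo, omega, tango}.

alpha, echo, omega, tango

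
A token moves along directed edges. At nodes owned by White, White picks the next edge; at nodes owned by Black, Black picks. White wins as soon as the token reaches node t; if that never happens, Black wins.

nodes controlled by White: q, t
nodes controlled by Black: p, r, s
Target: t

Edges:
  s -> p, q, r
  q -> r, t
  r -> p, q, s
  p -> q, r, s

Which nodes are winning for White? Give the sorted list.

q, t

A0 = {t}
A1: add {q} — q (White) has q→t.
A2 = A1; e.g. p (Black) can still go to r. Fixed point.
White's winning region = {q, t}.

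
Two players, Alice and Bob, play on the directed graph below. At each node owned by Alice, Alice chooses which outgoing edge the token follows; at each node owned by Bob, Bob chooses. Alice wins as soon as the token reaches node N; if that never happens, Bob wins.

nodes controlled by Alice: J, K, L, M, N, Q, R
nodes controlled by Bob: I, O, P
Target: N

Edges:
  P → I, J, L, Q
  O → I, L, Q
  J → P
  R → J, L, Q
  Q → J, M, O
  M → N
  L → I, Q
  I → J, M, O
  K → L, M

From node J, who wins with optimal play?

A0 = {N}
A1: add {M} — M (Alice) has M→N.
A2: add {K, Q} — K (Alice) has K→M; Q (Alice) has Q→M.
A3: add {L, R} — L (Alice) has L→Q; R (Alice) has R→Q.
A4 = A3; e.g. I (Bob) can still go to J. Fixed point.
J never enters the attractor, so Bob can avoid the target forever.

Bob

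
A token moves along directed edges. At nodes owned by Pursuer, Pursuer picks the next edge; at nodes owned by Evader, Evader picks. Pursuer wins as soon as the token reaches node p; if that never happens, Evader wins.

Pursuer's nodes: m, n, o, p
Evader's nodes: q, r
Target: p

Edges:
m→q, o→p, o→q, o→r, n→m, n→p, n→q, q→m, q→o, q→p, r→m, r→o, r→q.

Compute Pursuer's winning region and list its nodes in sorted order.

A0 = {p}
A1: add {n, o} — n (Pursuer) has n→p; o (Pursuer) has o→p.
A2 = A1; e.g. m (Pursuer) has no edge into A1. Fixed point.
Pursuer's winning region = {n, o, p}.

n, o, p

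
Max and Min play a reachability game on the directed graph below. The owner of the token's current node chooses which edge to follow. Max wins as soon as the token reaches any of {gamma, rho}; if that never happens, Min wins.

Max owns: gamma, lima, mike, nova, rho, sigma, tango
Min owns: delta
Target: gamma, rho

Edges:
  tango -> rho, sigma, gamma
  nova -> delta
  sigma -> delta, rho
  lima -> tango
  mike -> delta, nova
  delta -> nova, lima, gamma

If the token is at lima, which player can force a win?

Max

A0 = {gamma, rho}
A1: add {sigma, tango} — tango (Max) has tango→rho; sigma (Max) has sigma→rho.
A2: add {lima} — lima (Max) has lima→tango.
A3 = A2; e.g. delta (Min) can still go to nova. Fixed point.
lima ∈ A2, so Max can force the target.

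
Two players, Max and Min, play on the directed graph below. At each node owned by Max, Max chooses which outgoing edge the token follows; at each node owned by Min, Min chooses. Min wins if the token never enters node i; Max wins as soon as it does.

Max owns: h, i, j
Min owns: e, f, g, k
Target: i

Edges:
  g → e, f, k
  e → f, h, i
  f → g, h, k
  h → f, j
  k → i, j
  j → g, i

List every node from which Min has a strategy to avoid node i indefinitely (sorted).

A0 = {i}
A1: add {j} — j (Max) has j→i.
A2: add {h, k} — h (Max) has h→j; k (Min): all of {i, j} already in.
A3 = A2; e.g. e (Min) can still go to f. Fixed point.
Max's attractor = {h, i, j, k}; Min avoids the target exactly from the complement.

e, f, g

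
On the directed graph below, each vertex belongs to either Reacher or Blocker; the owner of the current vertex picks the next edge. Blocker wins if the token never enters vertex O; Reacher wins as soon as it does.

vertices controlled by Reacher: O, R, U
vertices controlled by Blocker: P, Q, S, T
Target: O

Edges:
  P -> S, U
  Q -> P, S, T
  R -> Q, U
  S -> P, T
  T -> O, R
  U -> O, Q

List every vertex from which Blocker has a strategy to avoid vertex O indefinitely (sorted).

P, Q, S

A0 = {O}
A1: add {U} — U (Reacher) has U→O.
A2: add {R} — R (Reacher) has R→U.
A3: add {T} — T (Blocker): all of {O, R} already in.
A4 = A3; e.g. P (Blocker) can still go to S. Fixed point.
Reacher's attractor = {O, R, T, U}; Blocker avoids the target exactly from the complement.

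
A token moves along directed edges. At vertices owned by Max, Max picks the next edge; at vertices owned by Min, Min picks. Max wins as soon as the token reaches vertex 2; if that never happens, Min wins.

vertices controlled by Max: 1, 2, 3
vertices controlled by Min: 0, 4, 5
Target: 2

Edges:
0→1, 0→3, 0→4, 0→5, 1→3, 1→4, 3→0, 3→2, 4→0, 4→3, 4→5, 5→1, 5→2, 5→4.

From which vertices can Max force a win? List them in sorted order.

A0 = {2}
A1: add {3} — 3 (Max) has 3→2.
A2: add {1} — 1 (Max) has 1→3.
A3 = A2; e.g. 0 (Min) can still go to 4. Fixed point.
Max's winning region = {1, 2, 3}.

1, 2, 3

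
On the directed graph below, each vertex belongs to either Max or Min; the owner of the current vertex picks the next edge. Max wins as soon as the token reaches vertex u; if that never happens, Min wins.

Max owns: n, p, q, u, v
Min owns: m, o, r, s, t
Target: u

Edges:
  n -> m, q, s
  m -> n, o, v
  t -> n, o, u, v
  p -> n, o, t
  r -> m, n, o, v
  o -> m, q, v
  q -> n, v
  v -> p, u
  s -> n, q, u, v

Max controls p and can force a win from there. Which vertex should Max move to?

n

A0 = {u}
A1: add {v} — v (Max) has v→u.
A2: add {q} — q (Max) has q→v.
A3: add {n} — n (Max) has n→q.
A4: add {p, s} — p (Max) has p→n; s (Min): all of {n, q, u, v} already in.
A5 = A4; e.g. m (Min) can still go to o. Fixed point.
From p, successor n is in the attractor (rank 3); the other successors o, t are not.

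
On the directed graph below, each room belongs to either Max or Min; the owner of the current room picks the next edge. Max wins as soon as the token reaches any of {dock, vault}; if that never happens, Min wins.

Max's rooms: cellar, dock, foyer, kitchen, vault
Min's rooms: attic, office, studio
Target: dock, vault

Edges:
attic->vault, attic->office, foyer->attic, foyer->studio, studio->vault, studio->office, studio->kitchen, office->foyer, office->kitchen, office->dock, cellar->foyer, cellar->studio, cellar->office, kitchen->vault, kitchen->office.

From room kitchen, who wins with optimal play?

Max

A0 = {dock, vault}
A1: add {kitchen} — kitchen (Max) has kitchen→vault.
A2 = A1; e.g. attic (Min) can still go to office. Fixed point.
kitchen ∈ A1, so Max can force the target.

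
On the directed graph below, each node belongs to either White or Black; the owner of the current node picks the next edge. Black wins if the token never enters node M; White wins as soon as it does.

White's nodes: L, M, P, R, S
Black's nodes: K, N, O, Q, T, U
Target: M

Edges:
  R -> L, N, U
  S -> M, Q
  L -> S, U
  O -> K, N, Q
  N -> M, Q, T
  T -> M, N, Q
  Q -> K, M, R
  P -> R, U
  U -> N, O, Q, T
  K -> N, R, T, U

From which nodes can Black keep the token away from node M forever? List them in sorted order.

A0 = {M}
A1: add {S} — S (White) has S→M.
A2: add {L} — L (White) has L→S.
A3: add {R} — R (White) has R→L.
A4: add {P} — P (White) has P→R.
A5 = A4; e.g. K (Black) can still go to N. Fixed point.
White's attractor = {L, M, P, R, S}; Black avoids the target exactly from the complement.

K, N, O, Q, T, U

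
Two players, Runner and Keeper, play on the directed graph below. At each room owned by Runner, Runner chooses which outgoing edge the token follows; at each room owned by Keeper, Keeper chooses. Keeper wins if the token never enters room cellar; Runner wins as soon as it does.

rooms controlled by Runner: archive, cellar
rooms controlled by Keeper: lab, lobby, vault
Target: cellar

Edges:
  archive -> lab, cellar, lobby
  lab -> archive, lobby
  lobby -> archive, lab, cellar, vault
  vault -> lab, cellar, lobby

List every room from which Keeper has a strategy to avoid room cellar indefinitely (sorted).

A0 = {cellar}
A1: add {archive} — archive (Runner) has archive→cellar.
A2 = A1; e.g. lab (Keeper) can still go to lobby. Fixed point.
Runner's attractor = {archive, cellar}; Keeper avoids the target exactly from the complement.

lab, lobby, vault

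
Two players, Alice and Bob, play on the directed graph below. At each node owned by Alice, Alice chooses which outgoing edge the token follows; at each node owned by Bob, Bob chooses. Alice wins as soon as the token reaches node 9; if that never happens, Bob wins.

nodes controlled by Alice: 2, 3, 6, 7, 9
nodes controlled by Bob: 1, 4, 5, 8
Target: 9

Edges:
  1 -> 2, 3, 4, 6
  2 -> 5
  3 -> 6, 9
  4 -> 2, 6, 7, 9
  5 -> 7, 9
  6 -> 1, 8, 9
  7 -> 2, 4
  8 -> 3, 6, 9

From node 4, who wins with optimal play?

Bob

A0 = {9}
A1: add {3, 6} — 3 (Alice) has 3→9; 6 (Alice) has 6→9.
A2: add {8} — 8 (Bob): all of {3, 6, 9} already in.
A3 = A2; e.g. 1 (Bob) can still go to 2. Fixed point.
4 never enters the attractor, so Bob can avoid the target forever.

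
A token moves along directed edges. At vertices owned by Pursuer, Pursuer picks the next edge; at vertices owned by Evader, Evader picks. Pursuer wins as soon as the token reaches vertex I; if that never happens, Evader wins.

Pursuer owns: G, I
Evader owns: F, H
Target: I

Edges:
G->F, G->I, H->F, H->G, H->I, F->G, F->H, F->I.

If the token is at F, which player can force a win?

Evader

A0 = {I}
A1: add {G} — G (Pursuer) has G→I.
A2 = A1; e.g. F (Evader) can still go to H. Fixed point.
F never enters the attractor, so Evader can avoid the target forever.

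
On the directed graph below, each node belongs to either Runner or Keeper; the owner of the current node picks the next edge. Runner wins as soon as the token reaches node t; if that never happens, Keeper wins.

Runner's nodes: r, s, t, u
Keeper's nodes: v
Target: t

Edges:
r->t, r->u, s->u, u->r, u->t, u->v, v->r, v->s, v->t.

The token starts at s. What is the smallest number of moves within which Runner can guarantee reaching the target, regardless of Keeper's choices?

A0 = {t}
A1: add {r, u} — r (Runner) has r→t; u (Runner) has u→t.
A2: add {s} — s (Runner) has s→u.
s enters the attractor at level 2, so Runner can force the target in 2 moves from there.

2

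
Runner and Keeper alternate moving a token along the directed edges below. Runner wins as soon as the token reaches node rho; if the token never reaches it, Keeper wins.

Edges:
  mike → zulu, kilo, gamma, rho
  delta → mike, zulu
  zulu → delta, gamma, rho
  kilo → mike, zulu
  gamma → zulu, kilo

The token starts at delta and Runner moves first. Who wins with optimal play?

Track states (vertex, player-to-move).
A0 = {(rho,Runner), (rho,Keeper)}
A1: add {(mike,Runner), (zulu,Runner)}.
A2: add {(delta,Keeper), (kilo,Keeper)}.
A3: add {(gamma,Runner)}.
A4 = A3; e.g. (mike,Keeper) stays out. (delta,Runner) never enters ⇒ Keeper avoids the target.

Keeper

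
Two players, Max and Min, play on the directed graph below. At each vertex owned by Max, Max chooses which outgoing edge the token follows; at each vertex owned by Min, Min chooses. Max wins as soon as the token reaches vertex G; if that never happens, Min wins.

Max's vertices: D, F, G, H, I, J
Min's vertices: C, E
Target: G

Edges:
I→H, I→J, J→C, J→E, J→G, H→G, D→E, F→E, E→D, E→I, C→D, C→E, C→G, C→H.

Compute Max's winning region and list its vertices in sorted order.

A0 = {G}
A1: add {H, J} — H (Max) has H→G; J (Max) has J→G.
A2: add {I} — I (Max) has I→H.
A3 = A2; e.g. C (Min) can still go to D. Fixed point.
Max's winning region = {G, H, I, J}.

G, H, I, J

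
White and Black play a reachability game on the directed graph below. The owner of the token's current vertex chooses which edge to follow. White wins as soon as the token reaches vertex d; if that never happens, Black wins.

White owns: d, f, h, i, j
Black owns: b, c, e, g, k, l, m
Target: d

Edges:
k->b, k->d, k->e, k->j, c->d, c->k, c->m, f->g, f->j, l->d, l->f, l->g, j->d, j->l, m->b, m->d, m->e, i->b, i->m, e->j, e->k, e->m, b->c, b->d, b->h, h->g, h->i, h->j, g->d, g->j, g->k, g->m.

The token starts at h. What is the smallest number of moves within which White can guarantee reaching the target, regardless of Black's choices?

2

A0 = {d}
A1: add {j} — j (White) has j→d.
A2: add {f, h} — f (White) has f→j; h (White) has h→j.
A3 = A2; e.g. b (Black) can still go to c. Fixed point.
h enters the attractor at level 2, so White can force the target in 2 moves from there.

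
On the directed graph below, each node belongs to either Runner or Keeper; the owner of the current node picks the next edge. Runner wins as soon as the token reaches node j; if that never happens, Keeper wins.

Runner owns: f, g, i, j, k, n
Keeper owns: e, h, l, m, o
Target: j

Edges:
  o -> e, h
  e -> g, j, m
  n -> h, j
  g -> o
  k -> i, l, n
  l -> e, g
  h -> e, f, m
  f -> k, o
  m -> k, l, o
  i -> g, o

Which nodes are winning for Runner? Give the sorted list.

f, j, k, n

A0 = {j}
A1: add {n} — n (Runner) has n→j.
A2: add {k} — k (Runner) has k→n.
A3: add {f} — f (Runner) has f→k.
A4 = A3; e.g. e (Keeper) can still go to g. Fixed point.
Runner's winning region = {f, j, k, n}.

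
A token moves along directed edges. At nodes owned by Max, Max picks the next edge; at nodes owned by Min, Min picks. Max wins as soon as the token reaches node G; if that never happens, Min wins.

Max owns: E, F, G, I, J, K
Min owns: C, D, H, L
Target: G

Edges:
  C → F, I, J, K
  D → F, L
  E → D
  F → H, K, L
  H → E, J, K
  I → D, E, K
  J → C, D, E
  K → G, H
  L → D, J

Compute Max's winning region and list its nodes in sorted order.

F, G, I, K

A0 = {G}
A1: add {K} — K (Max) has K→G.
A2: add {F, I} — F (Max) has F→K; I (Max) has I→K.
A3 = A2; e.g. C (Min) can still go to J. Fixed point.
Max's winning region = {F, G, I, K}.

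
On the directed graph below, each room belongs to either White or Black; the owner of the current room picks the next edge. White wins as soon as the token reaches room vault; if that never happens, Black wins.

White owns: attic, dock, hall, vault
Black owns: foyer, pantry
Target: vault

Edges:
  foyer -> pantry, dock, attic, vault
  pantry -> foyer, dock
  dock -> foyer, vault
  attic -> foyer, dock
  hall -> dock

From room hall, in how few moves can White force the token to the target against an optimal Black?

A0 = {vault}
A1: add {dock} — dock (White) has dock→vault.
A2: add {attic, hall} — attic (White) has attic→dock; hall (White) has hall→dock.
A3 = A2; e.g. foyer (Black) can still go to pantry. Fixed point.
hall enters the attractor at level 2, so White can force the target in 2 moves from there.

2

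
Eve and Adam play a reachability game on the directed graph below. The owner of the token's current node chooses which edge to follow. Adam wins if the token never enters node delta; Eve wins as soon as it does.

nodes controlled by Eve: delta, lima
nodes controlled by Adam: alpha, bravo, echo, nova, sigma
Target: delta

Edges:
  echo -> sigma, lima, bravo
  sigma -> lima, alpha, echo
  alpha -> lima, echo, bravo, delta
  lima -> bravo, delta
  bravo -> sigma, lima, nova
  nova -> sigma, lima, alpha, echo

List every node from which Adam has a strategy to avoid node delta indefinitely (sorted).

alpha, bravo, echo, nova, sigma

A0 = {delta}
A1: add {lima} — lima (Eve) has lima→delta.
A2 = A1; e.g. sigma (Adam) can still go to alpha. Fixed point.
Eve's attractor = {delta, lima}; Adam avoids the target exactly from the complement.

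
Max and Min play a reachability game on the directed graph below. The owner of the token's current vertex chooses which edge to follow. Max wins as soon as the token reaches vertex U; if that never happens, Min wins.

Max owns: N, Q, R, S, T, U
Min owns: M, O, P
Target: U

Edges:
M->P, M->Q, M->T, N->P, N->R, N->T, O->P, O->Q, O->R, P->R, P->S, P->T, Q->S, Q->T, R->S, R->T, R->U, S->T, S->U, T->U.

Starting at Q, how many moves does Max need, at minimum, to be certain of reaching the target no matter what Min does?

2

A0 = {U}
A1: add {R, S, T} — R (Max) has R→U; S (Max) has S→U; T (Max) has T→U.
A2: add {N, P, Q} — N (Max) has N→R; P (Min): all of {R, S, T} already in; Q (Max) has Q→S.
Q enters the attractor at level 2, so Max can force the target in 2 moves from there.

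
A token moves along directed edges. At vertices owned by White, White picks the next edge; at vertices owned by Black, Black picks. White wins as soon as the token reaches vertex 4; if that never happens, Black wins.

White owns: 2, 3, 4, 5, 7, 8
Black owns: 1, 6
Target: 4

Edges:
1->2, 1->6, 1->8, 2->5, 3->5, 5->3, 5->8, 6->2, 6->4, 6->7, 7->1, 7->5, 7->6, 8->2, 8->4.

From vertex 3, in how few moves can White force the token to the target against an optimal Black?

3

A0 = {4}
A1: add {8} — 8 (White) has 8→4.
A2: add {5} — 5 (White) has 5→8.
A3: add {2, 3, 7} — 2 (White) has 2→5; 3 (White) has 3→5; 7 (White) has 7→5.
3 enters the attractor at level 3, so White can force the target in 3 moves from there.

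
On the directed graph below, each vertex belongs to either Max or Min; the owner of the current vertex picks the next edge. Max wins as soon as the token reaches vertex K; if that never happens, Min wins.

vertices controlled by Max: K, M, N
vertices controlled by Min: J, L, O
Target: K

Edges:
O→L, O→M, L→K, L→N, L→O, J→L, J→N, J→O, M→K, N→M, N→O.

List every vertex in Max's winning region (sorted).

A0 = {K}
A1: add {M} — M (Max) has M→K.
A2: add {N} — N (Max) has N→M.
A3 = A2; e.g. J (Min) can still go to L. Fixed point.
Max's winning region = {K, M, N}.

K, M, N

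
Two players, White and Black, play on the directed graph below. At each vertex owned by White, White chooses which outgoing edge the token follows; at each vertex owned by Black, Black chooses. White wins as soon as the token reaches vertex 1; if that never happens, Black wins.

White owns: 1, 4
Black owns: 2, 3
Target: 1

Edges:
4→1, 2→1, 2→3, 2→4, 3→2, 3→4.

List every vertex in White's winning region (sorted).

A0 = {1}
A1: add {4} — 4 (White) has 4→1.
A2 = A1; e.g. 2 (Black) can still go to 3. Fixed point.
White's winning region = {1, 4}.

1, 4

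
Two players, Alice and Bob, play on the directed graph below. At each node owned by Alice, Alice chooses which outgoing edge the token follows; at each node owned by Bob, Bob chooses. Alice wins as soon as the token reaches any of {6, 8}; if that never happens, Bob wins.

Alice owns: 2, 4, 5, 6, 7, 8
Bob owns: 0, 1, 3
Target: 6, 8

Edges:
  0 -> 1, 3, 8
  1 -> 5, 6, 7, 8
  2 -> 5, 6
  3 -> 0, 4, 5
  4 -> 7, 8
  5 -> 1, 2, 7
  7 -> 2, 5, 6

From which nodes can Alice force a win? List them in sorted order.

1, 2, 4, 5, 6, 7, 8

A0 = {6, 8}
A1: add {2, 4, 7} — 2 (Alice) has 2→6; 4 (Alice) has 4→8; 7 (Alice) has 7→6.
A2: add {5} — 5 (Alice) has 5→2.
A3: add {1} — 1 (Bob): all of {5, 6, 7, 8} already in.
A4 = A3; e.g. 0 (Bob) can still go to 3. Fixed point.
Alice's winning region = {1, 2, 4, 5, 6, 7, 8}.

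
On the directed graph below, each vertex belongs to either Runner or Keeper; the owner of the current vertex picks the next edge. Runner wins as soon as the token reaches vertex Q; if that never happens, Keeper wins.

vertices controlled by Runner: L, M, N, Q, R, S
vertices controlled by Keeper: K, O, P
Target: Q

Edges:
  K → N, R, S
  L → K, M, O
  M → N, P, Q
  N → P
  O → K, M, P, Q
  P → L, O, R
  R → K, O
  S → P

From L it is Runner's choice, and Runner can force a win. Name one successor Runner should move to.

M

A0 = {Q}
A1: add {M} — M (Runner) has M→Q.
A2: add {L} — L (Runner) has L→M.
A3 = A2; e.g. K (Keeper) can still go to N. Fixed point.
From L, successor M is in the attractor (rank 1); the other successors K, O are not.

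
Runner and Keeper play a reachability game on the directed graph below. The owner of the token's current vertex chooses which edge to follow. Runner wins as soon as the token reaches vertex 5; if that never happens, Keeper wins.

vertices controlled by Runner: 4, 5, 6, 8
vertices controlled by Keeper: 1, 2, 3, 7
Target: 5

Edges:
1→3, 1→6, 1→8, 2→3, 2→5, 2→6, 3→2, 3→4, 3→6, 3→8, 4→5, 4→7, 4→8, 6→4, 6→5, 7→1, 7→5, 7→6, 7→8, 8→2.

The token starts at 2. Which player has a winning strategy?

A0 = {5}
A1: add {4, 6} — 4 (Runner) has 4→5; 6 (Runner) has 6→5.
A2 = A1; e.g. 1 (Keeper) can still go to 3. Fixed point.
2 never enters the attractor, so Keeper can avoid the target forever.

Keeper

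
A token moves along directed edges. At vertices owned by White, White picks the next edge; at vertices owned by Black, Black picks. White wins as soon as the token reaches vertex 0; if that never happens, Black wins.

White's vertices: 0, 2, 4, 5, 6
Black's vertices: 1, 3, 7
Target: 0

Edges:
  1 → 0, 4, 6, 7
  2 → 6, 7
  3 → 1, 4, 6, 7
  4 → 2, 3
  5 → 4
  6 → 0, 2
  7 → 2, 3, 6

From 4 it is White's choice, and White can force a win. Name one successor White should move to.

2

A0 = {0}
A1: add {6} — 6 (White) has 6→0.
A2: add {2} — 2 (White) has 2→6.
A3: add {4} — 4 (White) has 4→2.
A4: add {5} — 5 (White) has 5→4.
A5 = A4; e.g. 1 (Black) can still go to 7. Fixed point.
From 4, successor 2 is in the attractor (rank 2); the other successor 3 is not.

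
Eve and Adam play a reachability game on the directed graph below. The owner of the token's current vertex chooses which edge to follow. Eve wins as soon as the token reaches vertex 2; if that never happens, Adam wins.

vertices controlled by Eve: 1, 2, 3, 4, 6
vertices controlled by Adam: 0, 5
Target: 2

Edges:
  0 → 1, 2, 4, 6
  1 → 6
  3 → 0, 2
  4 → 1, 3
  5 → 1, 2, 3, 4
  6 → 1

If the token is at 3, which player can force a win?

Eve

A0 = {2}
A1: add {3} — 3 (Eve) has 3→2.
3 ∈ A1, so Eve can force the target.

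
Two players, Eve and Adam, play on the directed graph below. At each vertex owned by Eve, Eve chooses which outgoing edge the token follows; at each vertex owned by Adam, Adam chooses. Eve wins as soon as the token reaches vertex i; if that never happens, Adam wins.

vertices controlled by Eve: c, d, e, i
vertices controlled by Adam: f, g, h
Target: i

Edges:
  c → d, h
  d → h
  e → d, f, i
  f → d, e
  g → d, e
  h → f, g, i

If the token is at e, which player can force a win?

Eve

A0 = {i}
A1: add {e} — e (Eve) has e→i.
A2 = A1; e.g. c (Eve) has no edge into A1. Fixed point.
e ∈ A1, so Eve can force the target.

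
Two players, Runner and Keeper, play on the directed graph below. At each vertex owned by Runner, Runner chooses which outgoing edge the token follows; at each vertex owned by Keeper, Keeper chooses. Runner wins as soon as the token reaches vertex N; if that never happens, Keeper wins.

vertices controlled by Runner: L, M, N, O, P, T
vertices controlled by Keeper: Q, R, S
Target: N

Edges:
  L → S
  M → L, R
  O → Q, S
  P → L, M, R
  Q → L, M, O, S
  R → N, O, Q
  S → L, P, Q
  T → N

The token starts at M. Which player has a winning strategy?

Keeper

A0 = {N}
A1: add {T} — T (Runner) has T→N.
A2 = A1; e.g. L (Runner) has no edge into A1. Fixed point.
M never enters the attractor, so Keeper can avoid the target forever.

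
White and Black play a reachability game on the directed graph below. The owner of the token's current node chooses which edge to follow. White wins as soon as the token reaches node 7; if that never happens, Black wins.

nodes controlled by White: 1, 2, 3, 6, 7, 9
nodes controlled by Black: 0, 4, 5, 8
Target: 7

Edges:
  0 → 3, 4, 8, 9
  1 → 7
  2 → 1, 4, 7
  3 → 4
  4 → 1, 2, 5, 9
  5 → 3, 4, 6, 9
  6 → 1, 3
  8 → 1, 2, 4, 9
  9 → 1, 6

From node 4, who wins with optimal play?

Black

A0 = {7}
A1: add {1, 2} — 1 (White) has 1→7; 2 (White) has 2→7.
A2: add {6, 9} — 6 (White) has 6→1; 9 (White) has 9→1.
A3 = A2; e.g. 0 (Black) can still go to 3. Fixed point.
4 never enters the attractor, so Black can avoid the target forever.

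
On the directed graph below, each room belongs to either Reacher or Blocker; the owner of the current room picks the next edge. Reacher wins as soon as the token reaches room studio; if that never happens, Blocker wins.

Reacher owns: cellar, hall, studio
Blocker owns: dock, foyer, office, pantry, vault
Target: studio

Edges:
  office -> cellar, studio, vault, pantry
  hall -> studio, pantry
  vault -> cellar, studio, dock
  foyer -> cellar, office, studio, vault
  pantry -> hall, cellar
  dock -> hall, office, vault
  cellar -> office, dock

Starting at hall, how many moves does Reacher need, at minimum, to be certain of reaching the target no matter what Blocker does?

A0 = {studio}
A1: add {hall} — hall (Reacher) has hall→studio.
A2 = A1; e.g. foyer (Blocker) can still go to cellar. Fixed point.
hall enters the attractor at level 1, so Reacher can force the target in 1 move from there.

1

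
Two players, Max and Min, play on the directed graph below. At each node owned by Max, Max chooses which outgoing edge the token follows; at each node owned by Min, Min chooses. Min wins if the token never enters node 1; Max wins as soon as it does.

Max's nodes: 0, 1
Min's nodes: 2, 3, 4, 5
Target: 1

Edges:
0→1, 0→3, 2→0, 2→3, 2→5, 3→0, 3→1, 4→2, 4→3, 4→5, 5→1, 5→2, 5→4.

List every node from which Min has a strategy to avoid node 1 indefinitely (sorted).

2, 4, 5

A0 = {1}
A1: add {0} — 0 (Max) has 0→1.
A2: add {3} — 3 (Min): all of {0, 1} already in.
A3 = A2; e.g. 2 (Min) can still go to 5. Fixed point.
Max's attractor = {0, 1, 3}; Min avoids the target exactly from the complement.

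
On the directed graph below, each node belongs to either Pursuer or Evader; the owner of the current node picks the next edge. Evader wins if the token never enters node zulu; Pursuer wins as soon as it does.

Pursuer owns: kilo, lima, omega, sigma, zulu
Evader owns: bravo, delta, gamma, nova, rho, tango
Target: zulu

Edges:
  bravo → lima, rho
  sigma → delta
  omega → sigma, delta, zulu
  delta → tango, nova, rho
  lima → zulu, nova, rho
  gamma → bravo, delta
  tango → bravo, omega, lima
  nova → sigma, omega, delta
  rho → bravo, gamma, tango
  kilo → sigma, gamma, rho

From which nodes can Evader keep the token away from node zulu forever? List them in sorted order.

bravo, delta, gamma, kilo, nova, rho, sigma, tango

A0 = {zulu}
A1: add {lima, omega} — omega (Pursuer) has omega→zulu; lima (Pursuer) has lima→zulu.
A2 = A1; e.g. bravo (Evader) can still go to rho. Fixed point.
Pursuer's attractor = {lima, omega, zulu}; Evader avoids the target exactly from the complement.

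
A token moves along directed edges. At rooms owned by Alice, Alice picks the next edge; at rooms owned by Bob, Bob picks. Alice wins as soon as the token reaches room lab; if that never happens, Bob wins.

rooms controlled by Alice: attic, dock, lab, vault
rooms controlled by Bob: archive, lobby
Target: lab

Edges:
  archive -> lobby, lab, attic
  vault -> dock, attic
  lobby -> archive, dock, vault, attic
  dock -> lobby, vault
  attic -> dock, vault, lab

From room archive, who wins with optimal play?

A0 = {lab}
A1: add {attic} — attic (Alice) has attic→lab.
A2: add {vault} — vault (Alice) has vault→attic.
A3: add {dock} — dock (Alice) has dock→vault.
A4 = A3; e.g. archive (Bob) can still go to lobby. Fixed point.
archive never enters the attractor, so Bob can avoid the target forever.

Bob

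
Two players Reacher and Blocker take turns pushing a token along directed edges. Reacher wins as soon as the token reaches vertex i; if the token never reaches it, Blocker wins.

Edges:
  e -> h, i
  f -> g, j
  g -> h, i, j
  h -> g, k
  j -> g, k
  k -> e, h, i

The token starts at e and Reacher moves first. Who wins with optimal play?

Reacher

Track states (vertex, player-to-move).
A0 = {(i,Reacher), (i,Blocker)}
A1: add {(e,Reacher), (g,Reacher), (k,Reacher)}.
(e,Reacher) ∈ A1 ⇒ Reacher forces the target.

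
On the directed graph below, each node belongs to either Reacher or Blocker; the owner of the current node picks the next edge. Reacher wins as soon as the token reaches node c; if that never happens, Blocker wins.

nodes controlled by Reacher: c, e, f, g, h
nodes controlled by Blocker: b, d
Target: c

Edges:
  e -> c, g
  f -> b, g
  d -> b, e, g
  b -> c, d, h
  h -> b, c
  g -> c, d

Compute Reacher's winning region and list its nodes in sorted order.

A0 = {c}
A1: add {e, g, h} — e (Reacher) has e→c; g (Reacher) has g→c; h (Reacher) has h→c.
A2: add {f} — f (Reacher) has f→g.
A3 = A2; e.g. b (Blocker) can still go to d. Fixed point.
Reacher's winning region = {c, e, f, g, h}.

c, e, f, g, h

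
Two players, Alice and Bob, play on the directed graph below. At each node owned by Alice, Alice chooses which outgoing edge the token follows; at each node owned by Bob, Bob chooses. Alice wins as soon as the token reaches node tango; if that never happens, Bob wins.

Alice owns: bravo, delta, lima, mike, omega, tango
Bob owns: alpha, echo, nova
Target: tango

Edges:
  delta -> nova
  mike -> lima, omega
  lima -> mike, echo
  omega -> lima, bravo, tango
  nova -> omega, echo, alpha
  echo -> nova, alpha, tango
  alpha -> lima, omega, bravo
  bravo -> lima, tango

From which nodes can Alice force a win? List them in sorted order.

alpha, bravo, lima, mike, omega, tango

A0 = {tango}
A1: add {bravo, omega} — omega (Alice) has omega→tango; bravo (Alice) has bravo→tango.
A2: add {mike} — mike (Alice) has mike→omega.
A3: add {lima} — lima (Alice) has lima→mike.
A4: add {alpha} — alpha (Bob): all of {lima, omega, bravo} already in.
A5 = A4; e.g. delta (Alice) has no edge into A4. Fixed point.
Alice's winning region = {alpha, bravo, lima, mike, omega, tango}.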